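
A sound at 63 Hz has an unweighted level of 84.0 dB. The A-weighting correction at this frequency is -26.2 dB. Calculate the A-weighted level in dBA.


Given values:
  SPL = 84.0 dB
  A-weighting at 63 Hz = -26.2 dB
Formula: L_A = SPL + A_weight
L_A = 84.0 + (-26.2)
L_A = 57.8

57.8 dBA


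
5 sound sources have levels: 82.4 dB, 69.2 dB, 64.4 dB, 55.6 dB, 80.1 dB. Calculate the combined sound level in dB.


Formula: L_total = 10 * log10( sum(10^(Li/10)) )
  Source 1: 10^(82.4/10) = 173780082.8749
  Source 2: 10^(69.2/10) = 8317637.711
  Source 3: 10^(64.4/10) = 2754228.7033
  Source 4: 10^(55.6/10) = 363078.0548
  Source 5: 10^(80.1/10) = 102329299.2281
Sum of linear values = 287544326.5721
L_total = 10 * log10(287544326.5721) = 84.59

84.59 dB


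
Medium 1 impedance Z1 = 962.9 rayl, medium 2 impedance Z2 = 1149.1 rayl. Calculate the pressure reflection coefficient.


Given values:
  Z1 = 962.9 rayl, Z2 = 1149.1 rayl
Formula: R = (Z2 - Z1) / (Z2 + Z1)
Numerator: Z2 - Z1 = 1149.1 - 962.9 = 186.2
Denominator: Z2 + Z1 = 1149.1 + 962.9 = 2112.0
R = 186.2 / 2112.0 = 0.0882

0.0882


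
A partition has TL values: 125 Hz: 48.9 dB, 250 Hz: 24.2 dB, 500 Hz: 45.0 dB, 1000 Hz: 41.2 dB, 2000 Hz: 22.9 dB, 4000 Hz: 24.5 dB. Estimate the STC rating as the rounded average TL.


Given TL values at each frequency:
  125 Hz: 48.9 dB
  250 Hz: 24.2 dB
  500 Hz: 45.0 dB
  1000 Hz: 41.2 dB
  2000 Hz: 22.9 dB
  4000 Hz: 24.5 dB
Formula: STC ~ round(average of TL values)
Sum = 48.9 + 24.2 + 45.0 + 41.2 + 22.9 + 24.5 = 206.7
Average = 206.7 / 6 = 34.45
Rounded: 34

34


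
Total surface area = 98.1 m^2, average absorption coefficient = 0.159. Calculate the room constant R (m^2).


Given values:
  S = 98.1 m^2, alpha = 0.159
Formula: R = S * alpha / (1 - alpha)
Numerator: 98.1 * 0.159 = 15.5979
Denominator: 1 - 0.159 = 0.841
R = 15.5979 / 0.841 = 18.55

18.55 m^2


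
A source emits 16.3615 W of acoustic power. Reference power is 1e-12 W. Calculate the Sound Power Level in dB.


Given values:
  W = 16.3615 W
  W_ref = 1e-12 W
Formula: SWL = 10 * log10(W / W_ref)
Compute ratio: W / W_ref = 16361500000000
Compute log10: log10(16361500000000) = 13.213823
Multiply: SWL = 10 * 13.213823 = 132.14

132.14 dB


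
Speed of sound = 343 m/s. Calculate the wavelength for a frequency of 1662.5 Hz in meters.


Given values:
  c = 343 m/s, f = 1662.5 Hz
Formula: lambda = c / f
lambda = 343 / 1662.5
lambda = 0.2063

0.2063 m


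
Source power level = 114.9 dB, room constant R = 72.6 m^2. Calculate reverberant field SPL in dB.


Given values:
  Lw = 114.9 dB, R = 72.6 m^2
Formula: SPL = Lw + 10 * log10(4 / R)
Compute 4 / R = 4 / 72.6 = 0.055096
Compute 10 * log10(0.055096) = -12.5888
SPL = 114.9 + (-12.5888) = 102.31

102.31 dB


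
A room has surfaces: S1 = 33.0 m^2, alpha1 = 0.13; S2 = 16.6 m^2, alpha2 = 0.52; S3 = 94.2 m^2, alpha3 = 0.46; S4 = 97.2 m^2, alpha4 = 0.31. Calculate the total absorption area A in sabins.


Given surfaces:
  Surface 1: 33.0 * 0.13 = 4.29
  Surface 2: 16.6 * 0.52 = 8.632
  Surface 3: 94.2 * 0.46 = 43.332
  Surface 4: 97.2 * 0.31 = 30.132
Formula: A = sum(Si * alpha_i)
A = 4.29 + 8.632 + 43.332 + 30.132
A = 86.39

86.39 sabins


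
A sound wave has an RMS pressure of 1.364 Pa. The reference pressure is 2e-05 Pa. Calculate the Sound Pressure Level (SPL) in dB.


Given values:
  p = 1.364 Pa
  p_ref = 2e-05 Pa
Formula: SPL = 20 * log10(p / p_ref)
Compute ratio: p / p_ref = 1.364 / 2e-05 = 68200
Compute log10: log10(68200) = 4.833784
Multiply: SPL = 20 * 4.833784 = 96.68

96.68 dB


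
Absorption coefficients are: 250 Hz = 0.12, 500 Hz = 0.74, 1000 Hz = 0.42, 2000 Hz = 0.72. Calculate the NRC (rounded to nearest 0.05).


Given values:
  a_250 = 0.12, a_500 = 0.74
  a_1000 = 0.42, a_2000 = 0.72
Formula: NRC = (a250 + a500 + a1000 + a2000) / 4
Sum = 0.12 + 0.74 + 0.42 + 0.72 = 2.0
NRC = 2.0 / 4 = 0.5
Rounded to nearest 0.05: 0.5

0.5


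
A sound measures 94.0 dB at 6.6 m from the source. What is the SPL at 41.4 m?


Given values:
  SPL1 = 94.0 dB, r1 = 6.6 m, r2 = 41.4 m
Formula: SPL2 = SPL1 - 20 * log10(r2 / r1)
Compute ratio: r2 / r1 = 41.4 / 6.6 = 6.2727
Compute log10: log10(6.2727) = 0.797455
Compute drop: 20 * 0.797455 = 15.9491
SPL2 = 94.0 - 15.9491 = 78.05

78.05 dB


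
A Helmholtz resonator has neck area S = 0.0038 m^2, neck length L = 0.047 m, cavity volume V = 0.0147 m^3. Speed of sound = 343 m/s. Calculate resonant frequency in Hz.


Given values:
  S = 0.0038 m^2, L = 0.047 m, V = 0.0147 m^3, c = 343 m/s
Formula: f = (c / (2*pi)) * sqrt(S / (V * L))
Compute V * L = 0.0147 * 0.047 = 0.0006909
Compute S / (V * L) = 0.0038 / 0.0006909 = 5.5001
Compute sqrt(5.5001) = 2.345229
Compute c / (2*pi) = 343 / 6.283185 = 54.590148
f = 54.590148 * 2.345229 = 128.03

128.03 Hz


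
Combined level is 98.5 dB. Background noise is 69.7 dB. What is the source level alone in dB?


Given values:
  L_total = 98.5 dB, L_bg = 69.7 dB
Formula: L_source = 10 * log10(10^(L_total/10) - 10^(L_bg/10))
Convert to linear:
  10^(98.5/10) = 7079457843.8414
  10^(69.7/10) = 9332543.008
Difference: 7079457843.8414 - 9332543.008 = 7070125300.8334
L_source = 10 * log10(7070125300.8334) = 98.49

98.49 dB


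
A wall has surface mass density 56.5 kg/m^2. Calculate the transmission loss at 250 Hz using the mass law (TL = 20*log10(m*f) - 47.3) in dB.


Given values:
  m = 56.5 kg/m^2, f = 250 Hz
Formula: TL = 20 * log10(m * f) - 47.3
Compute m * f = 56.5 * 250 = 14125.0
Compute log10(14125.0) = 4.149988
Compute 20 * 4.149988 = 82.9998
TL = 82.9998 - 47.3 = 35.7

35.7 dB


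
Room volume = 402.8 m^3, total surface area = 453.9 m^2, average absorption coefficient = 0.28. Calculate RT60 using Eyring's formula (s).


Given values:
  V = 402.8 m^3, S = 453.9 m^2, alpha = 0.28
Formula: RT60 = 0.161 * V / (-S * ln(1 - alpha))
Compute ln(1 - 0.28) = ln(0.72) = -0.328504
Denominator: -453.9 * -0.328504 = 149.108
Numerator: 0.161 * 402.8 = 64.8508
RT60 = 64.8508 / 149.108 = 0.435

0.435 s


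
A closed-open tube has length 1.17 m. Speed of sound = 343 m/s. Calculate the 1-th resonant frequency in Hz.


Given values:
  Tube type: closed-open, L = 1.17 m, c = 343 m/s, n = 1
Formula: f_n = (2n - 1) * c / (4 * L)
Compute 2n - 1 = 2*1 - 1 = 1
Compute 4 * L = 4 * 1.17 = 4.68
f = 1 * 343 / 4.68
f = 73.29

73.29 Hz


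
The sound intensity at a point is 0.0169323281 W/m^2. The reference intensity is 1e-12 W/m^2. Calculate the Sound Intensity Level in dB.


Given values:
  I = 0.0169323281 W/m^2
  I_ref = 1e-12 W/m^2
Formula: SIL = 10 * log10(I / I_ref)
Compute ratio: I / I_ref = 16932328100
Compute log10: log10(16932328100) = 10.228717
Multiply: SIL = 10 * 10.228717 = 102.29

102.29 dB


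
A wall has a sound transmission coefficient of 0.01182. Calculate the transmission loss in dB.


Given values:
  tau = 0.01182
Formula: TL = 10 * log10(1 / tau)
Compute 1 / tau = 1 / 0.01182 = 84.6024
Compute log10(84.6024) = 1.927383
TL = 10 * 1.927383 = 19.27

19.27 dB


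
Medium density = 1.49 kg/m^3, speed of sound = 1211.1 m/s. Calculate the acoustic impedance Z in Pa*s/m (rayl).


Given values:
  rho = 1.49 kg/m^3
  c = 1211.1 m/s
Formula: Z = rho * c
Z = 1.49 * 1211.1
Z = 1804.54

1804.54 rayl


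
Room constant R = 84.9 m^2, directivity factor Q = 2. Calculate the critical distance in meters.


Given values:
  R = 84.9 m^2, Q = 2
Formula: d_c = 0.141 * sqrt(Q * R)
Compute Q * R = 2 * 84.9 = 169.8
Compute sqrt(169.8) = 13.0307
d_c = 0.141 * 13.0307 = 1.837

1.837 m


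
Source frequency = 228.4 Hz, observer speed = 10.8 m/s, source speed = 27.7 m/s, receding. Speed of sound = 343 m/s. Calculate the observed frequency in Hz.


Given values:
  f_s = 228.4 Hz, v_o = 10.8 m/s, v_s = 27.7 m/s
  Direction: receding
Formula: f_o = f_s * (c - v_o) / (c + v_s)
Numerator: c - v_o = 343 - 10.8 = 332.2
Denominator: c + v_s = 343 + 27.7 = 370.7
f_o = 228.4 * 332.2 / 370.7 = 204.68

204.68 Hz


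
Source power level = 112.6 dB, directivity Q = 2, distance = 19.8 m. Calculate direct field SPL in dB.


Given values:
  Lw = 112.6 dB, Q = 2, r = 19.8 m
Formula: SPL = Lw + 10 * log10(Q / (4 * pi * r^2))
Compute 4 * pi * r^2 = 4 * pi * 19.8^2 = 4926.5199
Compute Q / denom = 2 / 4926.5199 = 0.00040597
Compute 10 * log10(0.00040597) = -33.9151
SPL = 112.6 + (-33.9151) = 78.68

78.68 dB


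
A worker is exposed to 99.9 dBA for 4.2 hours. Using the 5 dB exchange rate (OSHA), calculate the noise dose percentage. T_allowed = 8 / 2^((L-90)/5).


Given values:
  L = 99.9 dBA, T = 4.2 hours
Formula: T_allowed = 8 / 2^((L - 90) / 5)
Compute exponent: (99.9 - 90) / 5 = 1.98
Compute 2^(1.98) = 3.944931
T_allowed = 8 / 3.944931 = 2.027919 hours
Dose = (T / T_allowed) * 100
Dose = (4.2 / 2.027919) * 100 = 207.11

207.11 %


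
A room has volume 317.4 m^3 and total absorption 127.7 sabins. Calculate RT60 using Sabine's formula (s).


Given values:
  V = 317.4 m^3
  A = 127.7 sabins
Formula: RT60 = 0.161 * V / A
Numerator: 0.161 * 317.4 = 51.1014
RT60 = 51.1014 / 127.7 = 0.4

0.4 s


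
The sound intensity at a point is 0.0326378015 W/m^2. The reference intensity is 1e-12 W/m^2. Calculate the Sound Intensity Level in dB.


Given values:
  I = 0.0326378015 W/m^2
  I_ref = 1e-12 W/m^2
Formula: SIL = 10 * log10(I / I_ref)
Compute ratio: I / I_ref = 32637801500
Compute log10: log10(32637801500) = 10.513721
Multiply: SIL = 10 * 10.513721 = 105.14

105.14 dB


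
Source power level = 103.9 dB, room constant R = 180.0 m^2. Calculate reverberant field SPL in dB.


Given values:
  Lw = 103.9 dB, R = 180.0 m^2
Formula: SPL = Lw + 10 * log10(4 / R)
Compute 4 / R = 4 / 180.0 = 0.022222
Compute 10 * log10(0.022222) = -16.5322
SPL = 103.9 + (-16.5322) = 87.37

87.37 dB


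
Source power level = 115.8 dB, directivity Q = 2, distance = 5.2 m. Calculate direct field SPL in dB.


Given values:
  Lw = 115.8 dB, Q = 2, r = 5.2 m
Formula: SPL = Lw + 10 * log10(Q / (4 * pi * r^2))
Compute 4 * pi * r^2 = 4 * pi * 5.2^2 = 339.7947
Compute Q / denom = 2 / 339.7947 = 0.00588591
Compute 10 * log10(0.00588591) = -22.3019
SPL = 115.8 + (-22.3019) = 93.5

93.5 dB


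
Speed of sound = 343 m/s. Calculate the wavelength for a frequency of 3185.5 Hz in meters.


Given values:
  c = 343 m/s, f = 3185.5 Hz
Formula: lambda = c / f
lambda = 343 / 3185.5
lambda = 0.1077

0.1077 m


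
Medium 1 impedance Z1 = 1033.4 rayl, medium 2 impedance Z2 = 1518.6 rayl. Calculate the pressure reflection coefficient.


Given values:
  Z1 = 1033.4 rayl, Z2 = 1518.6 rayl
Formula: R = (Z2 - Z1) / (Z2 + Z1)
Numerator: Z2 - Z1 = 1518.6 - 1033.4 = 485.2
Denominator: Z2 + Z1 = 1518.6 + 1033.4 = 2552.0
R = 485.2 / 2552.0 = 0.1901

0.1901


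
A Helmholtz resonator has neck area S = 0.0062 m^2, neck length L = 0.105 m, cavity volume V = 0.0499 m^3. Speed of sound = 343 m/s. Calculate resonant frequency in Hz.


Given values:
  S = 0.0062 m^2, L = 0.105 m, V = 0.0499 m^3, c = 343 m/s
Formula: f = (c / (2*pi)) * sqrt(S / (V * L))
Compute V * L = 0.0499 * 0.105 = 0.0052395
Compute S / (V * L) = 0.0062 / 0.0052395 = 1.1833
Compute sqrt(1.1833) = 1.087796
Compute c / (2*pi) = 343 / 6.283185 = 54.590148
f = 54.590148 * 1.087796 = 59.38

59.38 Hz


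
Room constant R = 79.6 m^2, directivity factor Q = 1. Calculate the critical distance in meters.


Given values:
  R = 79.6 m^2, Q = 1
Formula: d_c = 0.141 * sqrt(Q * R)
Compute Q * R = 1 * 79.6 = 79.6
Compute sqrt(79.6) = 8.9219
d_c = 0.141 * 8.9219 = 1.258

1.258 m


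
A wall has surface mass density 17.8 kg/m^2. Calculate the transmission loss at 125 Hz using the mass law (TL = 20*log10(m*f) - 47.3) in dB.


Given values:
  m = 17.8 kg/m^2, f = 125 Hz
Formula: TL = 20 * log10(m * f) - 47.3
Compute m * f = 17.8 * 125 = 2225.0
Compute log10(2225.0) = 3.34733
Compute 20 * 3.34733 = 66.9466
TL = 66.9466 - 47.3 = 19.65

19.65 dB


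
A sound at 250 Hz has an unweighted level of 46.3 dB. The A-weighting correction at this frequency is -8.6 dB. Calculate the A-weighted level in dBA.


Given values:
  SPL = 46.3 dB
  A-weighting at 250 Hz = -8.6 dB
Formula: L_A = SPL + A_weight
L_A = 46.3 + (-8.6)
L_A = 37.7

37.7 dBA


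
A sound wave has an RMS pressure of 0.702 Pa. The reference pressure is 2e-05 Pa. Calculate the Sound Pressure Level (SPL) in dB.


Given values:
  p = 0.702 Pa
  p_ref = 2e-05 Pa
Formula: SPL = 20 * log10(p / p_ref)
Compute ratio: p / p_ref = 0.702 / 2e-05 = 35100
Compute log10: log10(35100) = 4.545307
Multiply: SPL = 20 * 4.545307 = 90.91

90.91 dB


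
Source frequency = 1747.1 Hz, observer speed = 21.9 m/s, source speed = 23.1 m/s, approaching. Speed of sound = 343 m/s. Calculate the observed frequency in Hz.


Given values:
  f_s = 1747.1 Hz, v_o = 21.9 m/s, v_s = 23.1 m/s
  Direction: approaching
Formula: f_o = f_s * (c + v_o) / (c - v_s)
Numerator: c + v_o = 343 + 21.9 = 364.9
Denominator: c - v_s = 343 - 23.1 = 319.9
f_o = 1747.1 * 364.9 / 319.9 = 1992.86

1992.86 Hz


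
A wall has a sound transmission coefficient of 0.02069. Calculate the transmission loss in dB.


Given values:
  tau = 0.02069
Formula: TL = 10 * log10(1 / tau)
Compute 1 / tau = 1 / 0.02069 = 48.3325
Compute log10(48.3325) = 1.684239
TL = 10 * 1.684239 = 16.84

16.84 dB


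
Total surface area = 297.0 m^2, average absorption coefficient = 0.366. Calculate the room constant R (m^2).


Given values:
  S = 297.0 m^2, alpha = 0.366
Formula: R = S * alpha / (1 - alpha)
Numerator: 297.0 * 0.366 = 108.702
Denominator: 1 - 0.366 = 0.634
R = 108.702 / 0.634 = 171.45

171.45 m^2


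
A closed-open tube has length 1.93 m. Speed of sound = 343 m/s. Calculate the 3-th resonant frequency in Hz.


Given values:
  Tube type: closed-open, L = 1.93 m, c = 343 m/s, n = 3
Formula: f_n = (2n - 1) * c / (4 * L)
Compute 2n - 1 = 2*3 - 1 = 5
Compute 4 * L = 4 * 1.93 = 7.72
f = 5 * 343 / 7.72
f = 222.15

222.15 Hz


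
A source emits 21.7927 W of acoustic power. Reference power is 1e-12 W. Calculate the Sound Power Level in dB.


Given values:
  W = 21.7927 W
  W_ref = 1e-12 W
Formula: SWL = 10 * log10(W / W_ref)
Compute ratio: W / W_ref = 21792700000000
Compute log10: log10(21792700000000) = 13.338311
Multiply: SWL = 10 * 13.338311 = 133.38

133.38 dB


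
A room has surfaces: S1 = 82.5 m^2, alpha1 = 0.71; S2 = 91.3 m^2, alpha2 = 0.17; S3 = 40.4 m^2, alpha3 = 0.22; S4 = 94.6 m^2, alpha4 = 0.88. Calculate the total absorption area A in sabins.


Given surfaces:
  Surface 1: 82.5 * 0.71 = 58.575
  Surface 2: 91.3 * 0.17 = 15.521
  Surface 3: 40.4 * 0.22 = 8.888
  Surface 4: 94.6 * 0.88 = 83.248
Formula: A = sum(Si * alpha_i)
A = 58.575 + 15.521 + 8.888 + 83.248
A = 166.23

166.23 sabins


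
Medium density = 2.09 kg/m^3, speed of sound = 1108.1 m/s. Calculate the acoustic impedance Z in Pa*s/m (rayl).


Given values:
  rho = 2.09 kg/m^3
  c = 1108.1 m/s
Formula: Z = rho * c
Z = 2.09 * 1108.1
Z = 2315.93

2315.93 rayl


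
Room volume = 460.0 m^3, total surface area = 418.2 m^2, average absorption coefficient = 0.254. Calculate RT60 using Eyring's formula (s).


Given values:
  V = 460.0 m^3, S = 418.2 m^2, alpha = 0.254
Formula: RT60 = 0.161 * V / (-S * ln(1 - alpha))
Compute ln(1 - 0.254) = ln(0.746) = -0.29303
Denominator: -418.2 * -0.29303 = 122.5451
Numerator: 0.161 * 460.0 = 74.06
RT60 = 74.06 / 122.5451 = 0.604

0.604 s


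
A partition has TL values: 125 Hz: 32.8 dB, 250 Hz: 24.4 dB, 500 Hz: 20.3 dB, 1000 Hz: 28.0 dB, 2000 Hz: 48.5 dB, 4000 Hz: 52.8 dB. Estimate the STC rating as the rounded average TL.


Given TL values at each frequency:
  125 Hz: 32.8 dB
  250 Hz: 24.4 dB
  500 Hz: 20.3 dB
  1000 Hz: 28.0 dB
  2000 Hz: 48.5 dB
  4000 Hz: 52.8 dB
Formula: STC ~ round(average of TL values)
Sum = 32.8 + 24.4 + 20.3 + 28.0 + 48.5 + 52.8 = 206.8
Average = 206.8 / 6 = 34.47
Rounded: 34

34


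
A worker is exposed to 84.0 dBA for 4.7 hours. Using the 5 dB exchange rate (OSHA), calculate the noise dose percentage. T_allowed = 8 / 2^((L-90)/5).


Given values:
  L = 84.0 dBA, T = 4.7 hours
Formula: T_allowed = 8 / 2^((L - 90) / 5)
Compute exponent: (84.0 - 90) / 5 = -1.2
Compute 2^(-1.2) = 0.435275
T_allowed = 8 / 0.435275 = 18.379186 hours
Dose = (T / T_allowed) * 100
Dose = (4.7 / 18.379186) * 100 = 25.57

25.57 %


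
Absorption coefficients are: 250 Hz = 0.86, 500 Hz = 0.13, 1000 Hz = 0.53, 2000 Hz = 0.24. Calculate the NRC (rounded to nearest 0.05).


Given values:
  a_250 = 0.86, a_500 = 0.13
  a_1000 = 0.53, a_2000 = 0.24
Formula: NRC = (a250 + a500 + a1000 + a2000) / 4
Sum = 0.86 + 0.13 + 0.53 + 0.24 = 1.76
NRC = 1.76 / 4 = 0.44
Rounded to nearest 0.05: 0.45

0.45


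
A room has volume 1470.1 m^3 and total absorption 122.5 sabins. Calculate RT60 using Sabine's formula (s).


Given values:
  V = 1470.1 m^3
  A = 122.5 sabins
Formula: RT60 = 0.161 * V / A
Numerator: 0.161 * 1470.1 = 236.6861
RT60 = 236.6861 / 122.5 = 1.932

1.932 s


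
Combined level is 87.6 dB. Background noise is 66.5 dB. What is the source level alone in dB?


Given values:
  L_total = 87.6 dB, L_bg = 66.5 dB
Formula: L_source = 10 * log10(10^(L_total/10) - 10^(L_bg/10))
Convert to linear:
  10^(87.6/10) = 575439937.3372
  10^(66.5/10) = 4466835.9215
Difference: 575439937.3372 - 4466835.9215 = 570973101.4157
L_source = 10 * log10(570973101.4157) = 87.57

87.57 dB


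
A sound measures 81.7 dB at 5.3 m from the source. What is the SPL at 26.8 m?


Given values:
  SPL1 = 81.7 dB, r1 = 5.3 m, r2 = 26.8 m
Formula: SPL2 = SPL1 - 20 * log10(r2 / r1)
Compute ratio: r2 / r1 = 26.8 / 5.3 = 5.0566
Compute log10: log10(5.0566) = 0.703859
Compute drop: 20 * 0.703859 = 14.0772
SPL2 = 81.7 - 14.0772 = 67.62

67.62 dB


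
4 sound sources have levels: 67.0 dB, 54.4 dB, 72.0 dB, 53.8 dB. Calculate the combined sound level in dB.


Formula: L_total = 10 * log10( sum(10^(Li/10)) )
  Source 1: 10^(67.0/10) = 5011872.3363
  Source 2: 10^(54.4/10) = 275422.8703
  Source 3: 10^(72.0/10) = 15848931.9246
  Source 4: 10^(53.8/10) = 239883.2919
Sum of linear values = 21376110.4231
L_total = 10 * log10(21376110.4231) = 73.3

73.3 dB


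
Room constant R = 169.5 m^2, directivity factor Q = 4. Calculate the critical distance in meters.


Given values:
  R = 169.5 m^2, Q = 4
Formula: d_c = 0.141 * sqrt(Q * R)
Compute Q * R = 4 * 169.5 = 678.0
Compute sqrt(678.0) = 26.0384
d_c = 0.141 * 26.0384 = 3.671

3.671 m


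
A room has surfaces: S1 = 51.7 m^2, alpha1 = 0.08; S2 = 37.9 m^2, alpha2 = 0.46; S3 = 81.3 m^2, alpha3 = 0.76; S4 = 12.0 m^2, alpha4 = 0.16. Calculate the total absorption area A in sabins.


Given surfaces:
  Surface 1: 51.7 * 0.08 = 4.136
  Surface 2: 37.9 * 0.46 = 17.434
  Surface 3: 81.3 * 0.76 = 61.788
  Surface 4: 12.0 * 0.16 = 1.92
Formula: A = sum(Si * alpha_i)
A = 4.136 + 17.434 + 61.788 + 1.92
A = 85.28

85.28 sabins


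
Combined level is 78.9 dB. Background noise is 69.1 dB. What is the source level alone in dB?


Given values:
  L_total = 78.9 dB, L_bg = 69.1 dB
Formula: L_source = 10 * log10(10^(L_total/10) - 10^(L_bg/10))
Convert to linear:
  10^(78.9/10) = 77624711.6629
  10^(69.1/10) = 8128305.1616
Difference: 77624711.6629 - 8128305.1616 = 69496406.5013
L_source = 10 * log10(69496406.5013) = 78.42

78.42 dB


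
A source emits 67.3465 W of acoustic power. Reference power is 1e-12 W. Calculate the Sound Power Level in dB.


Given values:
  W = 67.3465 W
  W_ref = 1e-12 W
Formula: SWL = 10 * log10(W / W_ref)
Compute ratio: W / W_ref = 67346500000000
Compute log10: log10(67346500000000) = 13.828315
Multiply: SWL = 10 * 13.828315 = 138.28

138.28 dB


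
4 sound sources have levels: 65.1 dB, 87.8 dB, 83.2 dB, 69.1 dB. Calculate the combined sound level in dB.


Formula: L_total = 10 * log10( sum(10^(Li/10)) )
  Source 1: 10^(65.1/10) = 3235936.5693
  Source 2: 10^(87.8/10) = 602559586.0744
  Source 3: 10^(83.2/10) = 208929613.0854
  Source 4: 10^(69.1/10) = 8128305.1616
Sum of linear values = 822853440.8907
L_total = 10 * log10(822853440.8907) = 89.15

89.15 dB


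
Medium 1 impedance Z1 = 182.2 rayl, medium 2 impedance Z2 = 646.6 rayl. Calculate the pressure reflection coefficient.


Given values:
  Z1 = 182.2 rayl, Z2 = 646.6 rayl
Formula: R = (Z2 - Z1) / (Z2 + Z1)
Numerator: Z2 - Z1 = 646.6 - 182.2 = 464.4
Denominator: Z2 + Z1 = 646.6 + 182.2 = 828.8
R = 464.4 / 828.8 = 0.5603

0.5603


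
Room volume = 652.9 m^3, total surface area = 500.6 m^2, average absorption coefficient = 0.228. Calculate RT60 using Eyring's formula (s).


Given values:
  V = 652.9 m^3, S = 500.6 m^2, alpha = 0.228
Formula: RT60 = 0.161 * V / (-S * ln(1 - alpha))
Compute ln(1 - 0.228) = ln(0.772) = -0.258771
Denominator: -500.6 * -0.258771 = 129.5408
Numerator: 0.161 * 652.9 = 105.1169
RT60 = 105.1169 / 129.5408 = 0.811

0.811 s


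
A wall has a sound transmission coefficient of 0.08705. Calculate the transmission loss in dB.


Given values:
  tau = 0.08705
Formula: TL = 10 * log10(1 / tau)
Compute 1 / tau = 1 / 0.08705 = 11.4877
Compute log10(11.4877) = 1.060233
TL = 10 * 1.060233 = 10.6

10.6 dB


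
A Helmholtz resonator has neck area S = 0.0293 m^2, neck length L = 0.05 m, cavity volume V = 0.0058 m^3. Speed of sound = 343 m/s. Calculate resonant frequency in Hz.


Given values:
  S = 0.0293 m^2, L = 0.05 m, V = 0.0058 m^3, c = 343 m/s
Formula: f = (c / (2*pi)) * sqrt(S / (V * L))
Compute V * L = 0.0058 * 0.05 = 0.00029
Compute S / (V * L) = 0.0293 / 0.00029 = 101.0345
Compute sqrt(101.0345) = 10.051592
Compute c / (2*pi) = 343 / 6.283185 = 54.590148
f = 54.590148 * 10.051592 = 548.72

548.72 Hz


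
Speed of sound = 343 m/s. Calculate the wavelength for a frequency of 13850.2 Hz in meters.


Given values:
  c = 343 m/s, f = 13850.2 Hz
Formula: lambda = c / f
lambda = 343 / 13850.2
lambda = 0.0248

0.0248 m


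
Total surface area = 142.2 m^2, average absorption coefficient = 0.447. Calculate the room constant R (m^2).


Given values:
  S = 142.2 m^2, alpha = 0.447
Formula: R = S * alpha / (1 - alpha)
Numerator: 142.2 * 0.447 = 63.5634
Denominator: 1 - 0.447 = 0.553
R = 63.5634 / 0.553 = 114.94

114.94 m^2


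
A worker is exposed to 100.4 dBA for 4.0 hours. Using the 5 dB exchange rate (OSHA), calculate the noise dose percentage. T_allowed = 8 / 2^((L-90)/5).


Given values:
  L = 100.4 dBA, T = 4.0 hours
Formula: T_allowed = 8 / 2^((L - 90) / 5)
Compute exponent: (100.4 - 90) / 5 = 2.08
Compute 2^(2.08) = 4.228072
T_allowed = 8 / 4.228072 = 1.892115 hours
Dose = (T / T_allowed) * 100
Dose = (4.0 / 1.892115) * 100 = 211.4

211.4 %


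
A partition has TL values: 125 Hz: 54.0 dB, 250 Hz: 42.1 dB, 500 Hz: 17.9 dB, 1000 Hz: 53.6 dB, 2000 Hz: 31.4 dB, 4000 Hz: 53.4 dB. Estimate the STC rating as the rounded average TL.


Given TL values at each frequency:
  125 Hz: 54.0 dB
  250 Hz: 42.1 dB
  500 Hz: 17.9 dB
  1000 Hz: 53.6 dB
  2000 Hz: 31.4 dB
  4000 Hz: 53.4 dB
Formula: STC ~ round(average of TL values)
Sum = 54.0 + 42.1 + 17.9 + 53.6 + 31.4 + 53.4 = 252.4
Average = 252.4 / 6 = 42.07
Rounded: 42

42


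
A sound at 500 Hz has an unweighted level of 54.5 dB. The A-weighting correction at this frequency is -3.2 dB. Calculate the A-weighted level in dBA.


Given values:
  SPL = 54.5 dB
  A-weighting at 500 Hz = -3.2 dB
Formula: L_A = SPL + A_weight
L_A = 54.5 + (-3.2)
L_A = 51.3

51.3 dBA


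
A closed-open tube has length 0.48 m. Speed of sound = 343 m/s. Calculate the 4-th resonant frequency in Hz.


Given values:
  Tube type: closed-open, L = 0.48 m, c = 343 m/s, n = 4
Formula: f_n = (2n - 1) * c / (4 * L)
Compute 2n - 1 = 2*4 - 1 = 7
Compute 4 * L = 4 * 0.48 = 1.92
f = 7 * 343 / 1.92
f = 1250.52

1250.52 Hz


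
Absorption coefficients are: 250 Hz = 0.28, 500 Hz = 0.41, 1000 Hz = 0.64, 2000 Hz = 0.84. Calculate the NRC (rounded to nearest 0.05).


Given values:
  a_250 = 0.28, a_500 = 0.41
  a_1000 = 0.64, a_2000 = 0.84
Formula: NRC = (a250 + a500 + a1000 + a2000) / 4
Sum = 0.28 + 0.41 + 0.64 + 0.84 = 2.17
NRC = 2.17 / 4 = 0.5425
Rounded to nearest 0.05: 0.55

0.55


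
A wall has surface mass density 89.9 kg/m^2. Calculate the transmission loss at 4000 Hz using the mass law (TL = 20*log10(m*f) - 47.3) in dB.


Given values:
  m = 89.9 kg/m^2, f = 4000 Hz
Formula: TL = 20 * log10(m * f) - 47.3
Compute m * f = 89.9 * 4000 = 359600.0
Compute log10(359600.0) = 5.55582
Compute 20 * 5.55582 = 111.1164
TL = 111.1164 - 47.3 = 63.82

63.82 dB


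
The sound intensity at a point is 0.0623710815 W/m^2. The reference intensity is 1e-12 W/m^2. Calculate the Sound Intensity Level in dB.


Given values:
  I = 0.0623710815 W/m^2
  I_ref = 1e-12 W/m^2
Formula: SIL = 10 * log10(I / I_ref)
Compute ratio: I / I_ref = 62371081500
Compute log10: log10(62371081500) = 10.794983
Multiply: SIL = 10 * 10.794983 = 107.95

107.95 dB


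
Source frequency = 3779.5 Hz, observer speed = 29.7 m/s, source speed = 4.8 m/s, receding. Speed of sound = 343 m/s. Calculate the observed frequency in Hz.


Given values:
  f_s = 3779.5 Hz, v_o = 29.7 m/s, v_s = 4.8 m/s
  Direction: receding
Formula: f_o = f_s * (c - v_o) / (c + v_s)
Numerator: c - v_o = 343 - 29.7 = 313.3
Denominator: c + v_s = 343 + 4.8 = 347.8
f_o = 3779.5 * 313.3 / 347.8 = 3404.59

3404.59 Hz


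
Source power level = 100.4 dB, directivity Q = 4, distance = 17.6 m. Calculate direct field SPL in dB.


Given values:
  Lw = 100.4 dB, Q = 4, r = 17.6 m
Formula: SPL = Lw + 10 * log10(Q / (4 * pi * r^2))
Compute 4 * pi * r^2 = 4 * pi * 17.6^2 = 3892.559
Compute Q / denom = 4 / 3892.559 = 0.0010276
Compute 10 * log10(0.0010276) = -29.8818
SPL = 100.4 + (-29.8818) = 70.52

70.52 dB


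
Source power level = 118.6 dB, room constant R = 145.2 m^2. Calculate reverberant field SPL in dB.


Given values:
  Lw = 118.6 dB, R = 145.2 m^2
Formula: SPL = Lw + 10 * log10(4 / R)
Compute 4 / R = 4 / 145.2 = 0.027548
Compute 10 * log10(0.027548) = -15.5991
SPL = 118.6 + (-15.5991) = 103.0

103.0 dB


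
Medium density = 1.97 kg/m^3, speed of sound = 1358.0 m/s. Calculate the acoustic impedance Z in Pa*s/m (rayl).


Given values:
  rho = 1.97 kg/m^3
  c = 1358.0 m/s
Formula: Z = rho * c
Z = 1.97 * 1358.0
Z = 2675.26

2675.26 rayl


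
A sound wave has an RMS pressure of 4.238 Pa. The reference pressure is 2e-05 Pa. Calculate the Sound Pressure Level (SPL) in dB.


Given values:
  p = 4.238 Pa
  p_ref = 2e-05 Pa
Formula: SPL = 20 * log10(p / p_ref)
Compute ratio: p / p_ref = 4.238 / 2e-05 = 211900
Compute log10: log10(211900) = 5.326131
Multiply: SPL = 20 * 5.326131 = 106.52

106.52 dB


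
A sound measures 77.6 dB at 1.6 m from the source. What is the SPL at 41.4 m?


Given values:
  SPL1 = 77.6 dB, r1 = 1.6 m, r2 = 41.4 m
Formula: SPL2 = SPL1 - 20 * log10(r2 / r1)
Compute ratio: r2 / r1 = 41.4 / 1.6 = 25.875
Compute log10: log10(25.875) = 1.41288
Compute drop: 20 * 1.41288 = 28.2576
SPL2 = 77.6 - 28.2576 = 49.34

49.34 dB


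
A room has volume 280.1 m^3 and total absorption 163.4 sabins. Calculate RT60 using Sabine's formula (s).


Given values:
  V = 280.1 m^3
  A = 163.4 sabins
Formula: RT60 = 0.161 * V / A
Numerator: 0.161 * 280.1 = 45.0961
RT60 = 45.0961 / 163.4 = 0.276

0.276 s


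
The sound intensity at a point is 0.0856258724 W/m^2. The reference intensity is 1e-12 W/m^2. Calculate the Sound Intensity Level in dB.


Given values:
  I = 0.0856258724 W/m^2
  I_ref = 1e-12 W/m^2
Formula: SIL = 10 * log10(I / I_ref)
Compute ratio: I / I_ref = 85625872400
Compute log10: log10(85625872400) = 10.932605
Multiply: SIL = 10 * 10.932605 = 109.33

109.33 dB


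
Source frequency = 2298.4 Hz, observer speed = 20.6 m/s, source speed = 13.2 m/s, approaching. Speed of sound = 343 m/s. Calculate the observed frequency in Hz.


Given values:
  f_s = 2298.4 Hz, v_o = 20.6 m/s, v_s = 13.2 m/s
  Direction: approaching
Formula: f_o = f_s * (c + v_o) / (c - v_s)
Numerator: c + v_o = 343 + 20.6 = 363.6
Denominator: c - v_s = 343 - 13.2 = 329.8
f_o = 2298.4 * 363.6 / 329.8 = 2533.95

2533.95 Hz


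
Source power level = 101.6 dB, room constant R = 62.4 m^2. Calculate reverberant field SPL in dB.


Given values:
  Lw = 101.6 dB, R = 62.4 m^2
Formula: SPL = Lw + 10 * log10(4 / R)
Compute 4 / R = 4 / 62.4 = 0.064103
Compute 10 * log10(0.064103) = -11.9312
SPL = 101.6 + (-11.9312) = 89.67

89.67 dB


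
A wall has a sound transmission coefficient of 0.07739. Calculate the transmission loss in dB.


Given values:
  tau = 0.07739
Formula: TL = 10 * log10(1 / tau)
Compute 1 / tau = 1 / 0.07739 = 12.9216
Compute log10(12.9216) = 1.111316
TL = 10 * 1.111316 = 11.11

11.11 dB


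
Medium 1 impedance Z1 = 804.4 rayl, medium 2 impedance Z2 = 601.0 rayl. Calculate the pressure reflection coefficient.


Given values:
  Z1 = 804.4 rayl, Z2 = 601.0 rayl
Formula: R = (Z2 - Z1) / (Z2 + Z1)
Numerator: Z2 - Z1 = 601.0 - 804.4 = -203.4
Denominator: Z2 + Z1 = 601.0 + 804.4 = 1405.4
R = -203.4 / 1405.4 = -0.1447

-0.1447


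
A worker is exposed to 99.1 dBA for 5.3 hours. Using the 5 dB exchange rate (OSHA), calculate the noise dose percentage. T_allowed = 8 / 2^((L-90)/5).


Given values:
  L = 99.1 dBA, T = 5.3 hours
Formula: T_allowed = 8 / 2^((L - 90) / 5)
Compute exponent: (99.1 - 90) / 5 = 1.82
Compute 2^(1.82) = 3.530812
T_allowed = 8 / 3.530812 = 2.265768 hours
Dose = (T / T_allowed) * 100
Dose = (5.3 / 2.265768) * 100 = 233.92

233.92 %


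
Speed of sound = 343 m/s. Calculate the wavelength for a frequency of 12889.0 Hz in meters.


Given values:
  c = 343 m/s, f = 12889.0 Hz
Formula: lambda = c / f
lambda = 343 / 12889.0
lambda = 0.0266

0.0266 m


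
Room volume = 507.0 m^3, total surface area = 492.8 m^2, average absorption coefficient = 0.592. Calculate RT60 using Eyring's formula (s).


Given values:
  V = 507.0 m^3, S = 492.8 m^2, alpha = 0.592
Formula: RT60 = 0.161 * V / (-S * ln(1 - alpha))
Compute ln(1 - 0.592) = ln(0.408) = -0.896488
Denominator: -492.8 * -0.896488 = 441.7893
Numerator: 0.161 * 507.0 = 81.627
RT60 = 81.627 / 441.7893 = 0.185

0.185 s


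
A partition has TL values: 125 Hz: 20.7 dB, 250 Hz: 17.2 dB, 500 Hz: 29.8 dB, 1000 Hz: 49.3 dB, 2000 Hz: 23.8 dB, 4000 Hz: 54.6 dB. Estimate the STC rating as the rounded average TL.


Given TL values at each frequency:
  125 Hz: 20.7 dB
  250 Hz: 17.2 dB
  500 Hz: 29.8 dB
  1000 Hz: 49.3 dB
  2000 Hz: 23.8 dB
  4000 Hz: 54.6 dB
Formula: STC ~ round(average of TL values)
Sum = 20.7 + 17.2 + 29.8 + 49.3 + 23.8 + 54.6 = 195.4
Average = 195.4 / 6 = 32.57
Rounded: 33

33


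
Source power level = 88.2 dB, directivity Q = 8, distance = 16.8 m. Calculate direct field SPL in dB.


Given values:
  Lw = 88.2 dB, Q = 8, r = 16.8 m
Formula: SPL = Lw + 10 * log10(Q / (4 * pi * r^2))
Compute 4 * pi * r^2 = 4 * pi * 16.8^2 = 3546.7324
Compute Q / denom = 8 / 3546.7324 = 0.0022556
Compute 10 * log10(0.0022556) = -26.4674
SPL = 88.2 + (-26.4674) = 61.73

61.73 dB


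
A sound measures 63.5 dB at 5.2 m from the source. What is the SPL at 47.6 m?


Given values:
  SPL1 = 63.5 dB, r1 = 5.2 m, r2 = 47.6 m
Formula: SPL2 = SPL1 - 20 * log10(r2 / r1)
Compute ratio: r2 / r1 = 47.6 / 5.2 = 9.1538
Compute log10: log10(9.1538) = 0.961601
Compute drop: 20 * 0.961601 = 19.232
SPL2 = 63.5 - 19.232 = 44.27

44.27 dB


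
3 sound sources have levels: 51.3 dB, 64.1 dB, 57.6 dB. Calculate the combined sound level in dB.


Formula: L_total = 10 * log10( sum(10^(Li/10)) )
  Source 1: 10^(51.3/10) = 134896.2883
  Source 2: 10^(64.1/10) = 2570395.7828
  Source 3: 10^(57.6/10) = 575439.9373
Sum of linear values = 3280732.0084
L_total = 10 * log10(3280732.0084) = 65.16

65.16 dB


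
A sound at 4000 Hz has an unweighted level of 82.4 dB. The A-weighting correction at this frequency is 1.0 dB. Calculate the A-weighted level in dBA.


Given values:
  SPL = 82.4 dB
  A-weighting at 4000 Hz = 1.0 dB
Formula: L_A = SPL + A_weight
L_A = 82.4 + (1.0)
L_A = 83.4

83.4 dBA


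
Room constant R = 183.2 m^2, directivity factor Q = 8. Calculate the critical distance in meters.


Given values:
  R = 183.2 m^2, Q = 8
Formula: d_c = 0.141 * sqrt(Q * R)
Compute Q * R = 8 * 183.2 = 1465.6
Compute sqrt(1465.6) = 38.2832
d_c = 0.141 * 38.2832 = 5.398

5.398 m


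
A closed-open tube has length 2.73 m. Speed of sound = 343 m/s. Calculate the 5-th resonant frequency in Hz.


Given values:
  Tube type: closed-open, L = 2.73 m, c = 343 m/s, n = 5
Formula: f_n = (2n - 1) * c / (4 * L)
Compute 2n - 1 = 2*5 - 1 = 9
Compute 4 * L = 4 * 2.73 = 10.92
f = 9 * 343 / 10.92
f = 282.69

282.69 Hz


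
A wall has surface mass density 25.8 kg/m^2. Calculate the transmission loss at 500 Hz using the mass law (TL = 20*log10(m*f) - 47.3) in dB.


Given values:
  m = 25.8 kg/m^2, f = 500 Hz
Formula: TL = 20 * log10(m * f) - 47.3
Compute m * f = 25.8 * 500 = 12900.0
Compute log10(12900.0) = 4.11059
Compute 20 * 4.11059 = 82.2118
TL = 82.2118 - 47.3 = 34.91

34.91 dB


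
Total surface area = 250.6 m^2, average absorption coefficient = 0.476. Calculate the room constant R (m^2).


Given values:
  S = 250.6 m^2, alpha = 0.476
Formula: R = S * alpha / (1 - alpha)
Numerator: 250.6 * 0.476 = 119.2856
Denominator: 1 - 0.476 = 0.524
R = 119.2856 / 0.524 = 227.64

227.64 m^2


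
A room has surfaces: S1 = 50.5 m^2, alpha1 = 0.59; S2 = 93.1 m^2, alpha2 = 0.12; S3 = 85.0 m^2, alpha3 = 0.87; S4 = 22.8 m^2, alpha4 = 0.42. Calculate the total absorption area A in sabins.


Given surfaces:
  Surface 1: 50.5 * 0.59 = 29.795
  Surface 2: 93.1 * 0.12 = 11.172
  Surface 3: 85.0 * 0.87 = 73.95
  Surface 4: 22.8 * 0.42 = 9.576
Formula: A = sum(Si * alpha_i)
A = 29.795 + 11.172 + 73.95 + 9.576
A = 124.49

124.49 sabins


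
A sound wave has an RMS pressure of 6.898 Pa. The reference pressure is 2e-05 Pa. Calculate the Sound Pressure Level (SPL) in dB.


Given values:
  p = 6.898 Pa
  p_ref = 2e-05 Pa
Formula: SPL = 20 * log10(p / p_ref)
Compute ratio: p / p_ref = 6.898 / 2e-05 = 344900
Compute log10: log10(344900) = 5.537693
Multiply: SPL = 20 * 5.537693 = 110.75

110.75 dB


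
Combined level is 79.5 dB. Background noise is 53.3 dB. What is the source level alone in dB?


Given values:
  L_total = 79.5 dB, L_bg = 53.3 dB
Formula: L_source = 10 * log10(10^(L_total/10) - 10^(L_bg/10))
Convert to linear:
  10^(79.5/10) = 89125093.8134
  10^(53.3/10) = 213796.209
Difference: 89125093.8134 - 213796.209 = 88911297.6044
L_source = 10 * log10(88911297.6044) = 79.49

79.49 dB


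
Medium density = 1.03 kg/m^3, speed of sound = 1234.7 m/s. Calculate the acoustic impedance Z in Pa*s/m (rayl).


Given values:
  rho = 1.03 kg/m^3
  c = 1234.7 m/s
Formula: Z = rho * c
Z = 1.03 * 1234.7
Z = 1271.74

1271.74 rayl


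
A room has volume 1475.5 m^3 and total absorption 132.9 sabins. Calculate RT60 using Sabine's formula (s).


Given values:
  V = 1475.5 m^3
  A = 132.9 sabins
Formula: RT60 = 0.161 * V / A
Numerator: 0.161 * 1475.5 = 237.5555
RT60 = 237.5555 / 132.9 = 1.787

1.787 s


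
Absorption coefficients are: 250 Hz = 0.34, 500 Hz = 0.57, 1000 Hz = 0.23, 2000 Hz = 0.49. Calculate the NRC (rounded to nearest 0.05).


Given values:
  a_250 = 0.34, a_500 = 0.57
  a_1000 = 0.23, a_2000 = 0.49
Formula: NRC = (a250 + a500 + a1000 + a2000) / 4
Sum = 0.34 + 0.57 + 0.23 + 0.49 = 1.63
NRC = 1.63 / 4 = 0.4075
Rounded to nearest 0.05: 0.4

0.4


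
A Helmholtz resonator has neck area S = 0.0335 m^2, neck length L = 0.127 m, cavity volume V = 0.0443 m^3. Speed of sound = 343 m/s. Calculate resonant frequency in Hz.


Given values:
  S = 0.0335 m^2, L = 0.127 m, V = 0.0443 m^3, c = 343 m/s
Formula: f = (c / (2*pi)) * sqrt(S / (V * L))
Compute V * L = 0.0443 * 0.127 = 0.0056261
Compute S / (V * L) = 0.0335 / 0.0056261 = 5.9544
Compute sqrt(5.9544) = 2.440164
Compute c / (2*pi) = 343 / 6.283185 = 54.590148
f = 54.590148 * 2.440164 = 133.21

133.21 Hz


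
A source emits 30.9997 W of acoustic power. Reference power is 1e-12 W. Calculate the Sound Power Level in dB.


Given values:
  W = 30.9997 W
  W_ref = 1e-12 W
Formula: SWL = 10 * log10(W / W_ref)
Compute ratio: W / W_ref = 30999700000000
Compute log10: log10(30999700000000) = 13.491357
Multiply: SWL = 10 * 13.491357 = 134.91

134.91 dB


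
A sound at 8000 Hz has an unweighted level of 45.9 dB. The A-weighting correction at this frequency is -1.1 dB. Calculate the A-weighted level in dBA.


Given values:
  SPL = 45.9 dB
  A-weighting at 8000 Hz = -1.1 dB
Formula: L_A = SPL + A_weight
L_A = 45.9 + (-1.1)
L_A = 44.8

44.8 dBA


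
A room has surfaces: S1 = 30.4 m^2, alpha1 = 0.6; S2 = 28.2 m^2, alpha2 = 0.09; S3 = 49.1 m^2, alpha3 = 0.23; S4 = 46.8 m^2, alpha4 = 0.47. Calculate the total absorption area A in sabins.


Given surfaces:
  Surface 1: 30.4 * 0.6 = 18.24
  Surface 2: 28.2 * 0.09 = 2.538
  Surface 3: 49.1 * 0.23 = 11.293
  Surface 4: 46.8 * 0.47 = 21.996
Formula: A = sum(Si * alpha_i)
A = 18.24 + 2.538 + 11.293 + 21.996
A = 54.07

54.07 sabins


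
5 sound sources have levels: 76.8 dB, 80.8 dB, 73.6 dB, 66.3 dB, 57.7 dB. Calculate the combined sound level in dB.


Formula: L_total = 10 * log10( sum(10^(Li/10)) )
  Source 1: 10^(76.8/10) = 47863009.2323
  Source 2: 10^(80.8/10) = 120226443.4617
  Source 3: 10^(73.6/10) = 22908676.5277
  Source 4: 10^(66.3/10) = 4265795.188
  Source 5: 10^(57.7/10) = 588843.6554
Sum of linear values = 195852768.0651
L_total = 10 * log10(195852768.0651) = 82.92

82.92 dB


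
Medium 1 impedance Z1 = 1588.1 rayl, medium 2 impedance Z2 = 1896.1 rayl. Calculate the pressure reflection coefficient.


Given values:
  Z1 = 1588.1 rayl, Z2 = 1896.1 rayl
Formula: R = (Z2 - Z1) / (Z2 + Z1)
Numerator: Z2 - Z1 = 1896.1 - 1588.1 = 308.0
Denominator: Z2 + Z1 = 1896.1 + 1588.1 = 3484.2
R = 308.0 / 3484.2 = 0.0884

0.0884


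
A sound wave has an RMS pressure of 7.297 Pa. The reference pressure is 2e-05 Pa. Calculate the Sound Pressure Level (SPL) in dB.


Given values:
  p = 7.297 Pa
  p_ref = 2e-05 Pa
Formula: SPL = 20 * log10(p / p_ref)
Compute ratio: p / p_ref = 7.297 / 2e-05 = 364850
Compute log10: log10(364850) = 5.562114
Multiply: SPL = 20 * 5.562114 = 111.24

111.24 dB


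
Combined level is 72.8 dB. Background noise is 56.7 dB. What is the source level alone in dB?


Given values:
  L_total = 72.8 dB, L_bg = 56.7 dB
Formula: L_source = 10 * log10(10^(L_total/10) - 10^(L_bg/10))
Convert to linear:
  10^(72.8/10) = 19054607.1796
  10^(56.7/10) = 467735.1413
Difference: 19054607.1796 - 467735.1413 = 18586872.0383
L_source = 10 * log10(18586872.0383) = 72.69

72.69 dB


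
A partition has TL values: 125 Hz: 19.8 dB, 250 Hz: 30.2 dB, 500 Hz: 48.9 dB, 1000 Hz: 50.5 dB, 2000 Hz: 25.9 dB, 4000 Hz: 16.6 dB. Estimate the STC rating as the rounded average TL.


Given TL values at each frequency:
  125 Hz: 19.8 dB
  250 Hz: 30.2 dB
  500 Hz: 48.9 dB
  1000 Hz: 50.5 dB
  2000 Hz: 25.9 dB
  4000 Hz: 16.6 dB
Formula: STC ~ round(average of TL values)
Sum = 19.8 + 30.2 + 48.9 + 50.5 + 25.9 + 16.6 = 191.9
Average = 191.9 / 6 = 31.98
Rounded: 32

32


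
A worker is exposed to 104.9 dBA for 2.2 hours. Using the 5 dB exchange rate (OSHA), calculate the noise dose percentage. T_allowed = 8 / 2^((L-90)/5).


Given values:
  L = 104.9 dBA, T = 2.2 hours
Formula: T_allowed = 8 / 2^((L - 90) / 5)
Compute exponent: (104.9 - 90) / 5 = 2.98
Compute 2^(2.98) = 7.889862
T_allowed = 8 / 7.889862 = 1.013959 hours
Dose = (T / T_allowed) * 100
Dose = (2.2 / 1.013959) * 100 = 216.97

216.97 %


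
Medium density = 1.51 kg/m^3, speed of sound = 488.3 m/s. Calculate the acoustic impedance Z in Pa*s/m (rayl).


Given values:
  rho = 1.51 kg/m^3
  c = 488.3 m/s
Formula: Z = rho * c
Z = 1.51 * 488.3
Z = 737.33

737.33 rayl


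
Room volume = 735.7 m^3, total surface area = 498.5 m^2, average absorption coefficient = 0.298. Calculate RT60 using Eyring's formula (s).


Given values:
  V = 735.7 m^3, S = 498.5 m^2, alpha = 0.298
Formula: RT60 = 0.161 * V / (-S * ln(1 - alpha))
Compute ln(1 - 0.298) = ln(0.702) = -0.353822
Denominator: -498.5 * -0.353822 = 176.3803
Numerator: 0.161 * 735.7 = 118.4477
RT60 = 118.4477 / 176.3803 = 0.672

0.672 s
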